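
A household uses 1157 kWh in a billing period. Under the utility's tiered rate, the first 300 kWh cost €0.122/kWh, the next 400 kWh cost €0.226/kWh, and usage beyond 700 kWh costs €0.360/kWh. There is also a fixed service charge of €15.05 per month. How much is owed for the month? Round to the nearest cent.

€306.57

First 300 kWh × €0.122 = €36.60
Next 400 kWh × €0.226 = €90.40
Remaining 457 kWh × €0.360 = €164.52
Energy charge = €291.52; + service €15.05 = €306.57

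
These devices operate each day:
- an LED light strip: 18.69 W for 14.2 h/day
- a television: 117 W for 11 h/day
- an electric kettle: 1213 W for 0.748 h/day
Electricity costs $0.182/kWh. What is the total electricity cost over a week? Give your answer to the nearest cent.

LED light strip: 18.69 W × 14.2 h × 7 d = 1,858 Wh = 1.858 kWh
television: 117 W × 11 h × 7 d = 9,009 Wh = 9.009 kWh
electric kettle: 1213 W × 0.748 h × 7 d = 6,351 Wh = 6.351 kWh
Total energy = 1.858 + 9.009 + 6.351 = 17.22 kWh
Cost = 17.22 kWh × $0.182 = $3.13

$3.13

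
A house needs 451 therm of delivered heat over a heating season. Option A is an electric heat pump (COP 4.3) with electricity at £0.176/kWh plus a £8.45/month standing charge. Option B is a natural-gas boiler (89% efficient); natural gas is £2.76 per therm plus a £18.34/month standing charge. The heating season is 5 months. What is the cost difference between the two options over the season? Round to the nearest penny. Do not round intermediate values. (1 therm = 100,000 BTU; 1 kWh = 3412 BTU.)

£907.04

Heat load = 451 therm × 100,000 = 45,100,000 BTU
Gas: input = 45,100,000 / 0.89 = 50,674,157 BTU = 506.7 therm → 506.7 × £2.76 = £1,398.61; + 5 × £18.34 standing = £1,490.31
Heat pump: 45,100,000 BTU / 3412 = 13,220 kWh heat; / 4.3 = 3,074 kWh in → × £0.176 = £541.02; + 5 × £8.45 standing = £583.27
Difference = |£1,490.31 − £583.27| = £907.04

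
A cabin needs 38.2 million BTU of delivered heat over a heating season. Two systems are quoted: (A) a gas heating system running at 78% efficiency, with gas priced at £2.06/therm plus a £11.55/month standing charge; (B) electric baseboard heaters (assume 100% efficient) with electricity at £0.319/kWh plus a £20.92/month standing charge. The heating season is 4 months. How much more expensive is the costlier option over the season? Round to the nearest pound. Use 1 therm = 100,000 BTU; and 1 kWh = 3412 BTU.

Heat load = 38.2 × 10⁶ BTU = 38,200,000 BTU
Gas: input = 38,200,000 / 0.78 = 48,974,359 BTU = 489.7 therm → 489.7 × £2.06 = £1,008.87; + 4 × £11.55 standing = £1,055.07
Electric: 38,200,000 BTU / 3412 = 11,200 kWh → × £0.319 = £3,571.45; + 4 × £20.92 standing = £3,655.13
Difference = |£1,055.07 − £3,655.13| = £2,600.06 ≈ £2600

£2600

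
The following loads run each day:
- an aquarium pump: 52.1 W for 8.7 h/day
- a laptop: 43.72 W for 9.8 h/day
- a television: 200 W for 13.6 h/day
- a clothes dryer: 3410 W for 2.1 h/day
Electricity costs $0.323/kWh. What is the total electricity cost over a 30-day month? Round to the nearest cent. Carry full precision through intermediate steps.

$104.29

aquarium pump: 52.1 W × 8.7 h × 30 d = 13,598 Wh = 13.6 kWh
laptop: 43.72 W × 9.8 h × 30 d = 12,854 Wh = 12.85 kWh
television: 200 W × 13.6 h × 30 d = 81,600 Wh = 81.6 kWh
clothes dryer: 3410 W × 2.1 h × 30 d = 214,830 Wh = 214.8 kWh
Total energy = 13.6 + 12.85 + 81.6 + 214.8 = 322.9 kWh
Cost = 322.9 kWh × $0.323 = $104.29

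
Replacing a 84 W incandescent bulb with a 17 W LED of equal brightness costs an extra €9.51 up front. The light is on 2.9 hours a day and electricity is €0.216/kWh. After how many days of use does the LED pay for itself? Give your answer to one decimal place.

Power saved = 84 − 17 = 67 W
Daily energy saved = 67 W × 2.9 h = 194.3 Wh = 0.1943 kWh
Daily savings = 0.1943 × €0.216 = €0.0420
Payback = €9.51 / €0.0420 per day = 226.6 days

226.6 days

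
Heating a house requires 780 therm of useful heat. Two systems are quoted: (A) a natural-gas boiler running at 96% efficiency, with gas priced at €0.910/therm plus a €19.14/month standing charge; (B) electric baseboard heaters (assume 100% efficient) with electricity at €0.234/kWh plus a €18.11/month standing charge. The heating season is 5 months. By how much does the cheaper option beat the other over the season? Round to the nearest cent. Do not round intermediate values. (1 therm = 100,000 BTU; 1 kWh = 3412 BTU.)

Heat load = 780 therm × 100,000 = 78,000,000 BTU
Gas: input = 78,000,000 / 0.96 = 81,250,000 BTU = 812.5 therm → 812.5 × €0.910 = €739.38; + 5 × €19.14 standing = €835.08
Electric: 78,000,000 BTU / 3412 = 22,860 kWh → × €0.234 = €5,349.36; + 5 × €18.11 standing = €5,439.91
Difference = |€835.08 − €5,439.91| = €4,604.83

€4604.83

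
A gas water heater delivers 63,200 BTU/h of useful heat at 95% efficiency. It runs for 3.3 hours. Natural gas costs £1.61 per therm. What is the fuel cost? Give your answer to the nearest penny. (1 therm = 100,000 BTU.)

£3.53

Heat delivered = 63,200 BTU/h × 3.3 h = 208,560 BTU
Gas input = 208,560 / 0.95 = 219,537 BTU
= 219,537 / 100,000 = 2.195 therm
Cost = 2.195 × £1.61/therm = £3.53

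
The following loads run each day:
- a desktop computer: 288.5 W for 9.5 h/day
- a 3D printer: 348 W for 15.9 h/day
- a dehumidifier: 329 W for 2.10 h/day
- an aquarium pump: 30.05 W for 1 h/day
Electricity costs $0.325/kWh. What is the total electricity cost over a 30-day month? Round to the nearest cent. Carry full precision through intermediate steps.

$87.70

desktop computer: 288.5 W × 9.5 h × 30 d = 82,222 Wh = 82.22 kWh
3D printer: 348 W × 15.9 h × 30 d = 165,996 Wh = 166 kWh
dehumidifier: 329 W × 2.10 h × 30 d = 20,727 Wh = 20.73 kWh
aquarium pump: 30.05 W × 1 h × 30 d = 902 Wh = 0.9015 kWh
Total energy = 82.22 + 166 + 20.73 + 0.9015 = 269.8 kWh
Cost = 269.8 kWh × $0.325 = $87.70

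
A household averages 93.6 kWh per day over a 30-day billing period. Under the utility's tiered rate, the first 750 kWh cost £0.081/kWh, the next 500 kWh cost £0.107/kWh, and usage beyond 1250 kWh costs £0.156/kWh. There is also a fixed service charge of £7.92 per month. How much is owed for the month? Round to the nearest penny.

Usage = 93.6 kWh/day × 30 days = 2808 kWh
First 750 kWh × £0.081 = £60.75
Next 500 kWh × £0.107 = £53.50
Remaining 1558 kWh × £0.156 = £243.05
Energy charge = £357.30; + service £7.92 = £365.22

£365.22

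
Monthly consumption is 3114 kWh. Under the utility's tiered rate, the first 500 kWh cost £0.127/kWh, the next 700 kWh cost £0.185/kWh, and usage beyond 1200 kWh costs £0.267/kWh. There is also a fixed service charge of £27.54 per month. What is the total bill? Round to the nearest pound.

£732

First 500 kWh × £0.127 = £63.50
Next 700 kWh × £0.185 = £129.50
Remaining 1914 kWh × £0.267 = £511.04
Energy charge = £704.04; + service £27.54 = £731.58 ≈ £732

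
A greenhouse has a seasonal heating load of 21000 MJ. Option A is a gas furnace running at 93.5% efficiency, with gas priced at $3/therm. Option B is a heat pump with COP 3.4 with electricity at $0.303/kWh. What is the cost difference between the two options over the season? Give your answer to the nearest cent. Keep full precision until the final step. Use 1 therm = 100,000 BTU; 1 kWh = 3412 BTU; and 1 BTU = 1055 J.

Heat load = 21000 MJ = 21,000,000,000 J / 1055 = 19,905,213 BTU
Gas: input = 19,905,213 / 0.935 = 21,288,998 BTU = 212.9 therm → 212.9 × $3 = $638.67
Heat pump: 19,905,213 BTU / 3412 = 5,834 kWh heat; / 3.4 = 1,716 kWh in → × $0.303 = $519.90
Difference = |$638.67 − $519.90| = $118.77

$118.77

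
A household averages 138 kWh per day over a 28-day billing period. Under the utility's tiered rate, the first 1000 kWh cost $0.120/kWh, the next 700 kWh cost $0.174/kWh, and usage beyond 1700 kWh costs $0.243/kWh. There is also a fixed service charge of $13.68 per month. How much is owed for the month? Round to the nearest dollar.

Usage = 138 kWh/day × 28 days = 3864 kWh
First 1000 kWh × $0.120 = $120.00
Next 700 kWh × $0.174 = $121.80
Remaining 2164 kWh × $0.243 = $525.85
Energy charge = $767.65; + service $13.68 = $781.33 ≈ $781

$781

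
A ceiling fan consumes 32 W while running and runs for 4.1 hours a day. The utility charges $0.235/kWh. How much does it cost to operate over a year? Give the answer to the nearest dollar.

Energy = 32 W × 4.1 h/day × 365 days = 47,888 Wh = 47.89 kWh
Cost = 47.89 kWh × $0.235/kWh = $11.25 ≈ $11

$11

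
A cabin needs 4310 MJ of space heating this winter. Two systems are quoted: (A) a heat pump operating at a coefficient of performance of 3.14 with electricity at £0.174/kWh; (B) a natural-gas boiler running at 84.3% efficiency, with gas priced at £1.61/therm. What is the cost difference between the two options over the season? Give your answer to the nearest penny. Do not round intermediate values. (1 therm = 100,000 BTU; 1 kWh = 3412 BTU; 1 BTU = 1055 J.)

Heat load = 4310 MJ = 4,310,000,000 J / 1055 = 4,085,308 BTU
Gas: input = 4,085,308 / 0.843 = 4,846,154 BTU = 48.46 therm → 48.46 × £1.61 = £78.02
Heat pump: 4,085,308 BTU / 3412 = 1,197 kWh heat; / 3.14 = 381.3 kWh in → × £0.174 = £66.35
Difference = |£78.02 − £66.35| = £11.67

£11.67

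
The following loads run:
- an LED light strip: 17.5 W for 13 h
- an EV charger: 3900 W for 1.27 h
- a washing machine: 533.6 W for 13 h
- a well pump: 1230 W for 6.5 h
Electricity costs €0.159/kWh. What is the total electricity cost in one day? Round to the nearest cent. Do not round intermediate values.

€3.20

LED light strip: 17.5 W × 13 h = 228 Wh = 0.2275 kWh
EV charger: 3900 W × 1.27 h = 4,953 Wh = 4.953 kWh
washing machine: 533.6 W × 13 h = 6,937 Wh = 6.937 kWh
well pump: 1230 W × 6.5 h = 7,995 Wh = 7.995 kWh
Total energy = 0.2275 + 4.953 + 6.937 + 7.995 = 20.11 kWh
Cost = 20.11 kWh × €0.159 = €3.20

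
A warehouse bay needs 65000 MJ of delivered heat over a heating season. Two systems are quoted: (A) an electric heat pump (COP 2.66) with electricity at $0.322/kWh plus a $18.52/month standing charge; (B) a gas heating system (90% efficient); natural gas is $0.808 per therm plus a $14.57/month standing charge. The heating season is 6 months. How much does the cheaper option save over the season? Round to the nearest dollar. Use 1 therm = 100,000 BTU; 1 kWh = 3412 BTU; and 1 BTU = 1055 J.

Heat load = 65000 MJ = 65,000,000,000 J / 1055 = 61,611,374 BTU
Gas: input = 61,611,374 / 0.90 = 68,457,083 BTU = 684.6 therm → 684.6 × $0.808 = $553.13; + 6 × $14.57 standing = $640.55
Heat pump: 61,611,374 BTU / 3412 = 18,060 kWh heat; / 2.66 = 6,788 kWh in → × $0.322 = $2,185.88; + 6 × $18.52 standing = $2,297.00
Difference = |$640.55 − $2,297.00| = $1,656.45 ≈ $1656

$1656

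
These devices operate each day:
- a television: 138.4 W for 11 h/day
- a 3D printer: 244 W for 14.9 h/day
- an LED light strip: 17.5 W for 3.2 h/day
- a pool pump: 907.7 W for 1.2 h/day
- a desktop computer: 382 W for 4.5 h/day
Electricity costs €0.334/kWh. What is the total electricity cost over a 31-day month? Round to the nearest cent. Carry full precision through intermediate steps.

€83.06

television: 138.4 W × 11 h × 31 d = 47,194 Wh = 47.19 kWh
3D printer: 244 W × 14.9 h × 31 d = 112,704 Wh = 112.7 kWh
LED light strip: 17.5 W × 3.2 h × 31 d = 1,736 Wh = 1.736 kWh
pool pump: 907.7 W × 1.2 h × 31 d = 33,766 Wh = 33.77 kWh
desktop computer: 382 W × 4.5 h × 31 d = 53,289 Wh = 53.29 kWh
Total energy = 47.19 + 112.7 + 1.736 + 33.77 + 53.29 = 248.7 kWh
Cost = 248.7 kWh × €0.334 = €83.06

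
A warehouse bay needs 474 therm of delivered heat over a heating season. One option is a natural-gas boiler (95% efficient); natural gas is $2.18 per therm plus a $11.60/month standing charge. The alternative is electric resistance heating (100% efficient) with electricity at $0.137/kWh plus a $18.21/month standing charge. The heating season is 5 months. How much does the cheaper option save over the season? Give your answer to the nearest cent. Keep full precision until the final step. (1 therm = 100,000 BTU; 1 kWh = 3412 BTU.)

$848.57

Heat load = 474 therm × 100,000 = 47,400,000 BTU
Gas: input = 47,400,000 / 0.95 = 49,894,737 BTU = 498.9 therm → 498.9 × $2.18 = $1,087.71; + 5 × $11.60 standing = $1,145.71
Electric: 47,400,000 BTU / 3412 = 13,890 kWh → × $0.137 = $1,903.22; + 5 × $18.21 standing = $1,994.27
Difference = |$1,145.71 − $1,994.27| = $848.57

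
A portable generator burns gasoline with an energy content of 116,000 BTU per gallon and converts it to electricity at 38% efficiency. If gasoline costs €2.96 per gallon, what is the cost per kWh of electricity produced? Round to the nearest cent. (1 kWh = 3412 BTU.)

Electrical output per gallon = 116,000 BTU × 0.38 / 3412 BTU/kWh = 12.92 kWh
Cost per kWh = €2.96 / 12.92 kWh = €0.229

€0.23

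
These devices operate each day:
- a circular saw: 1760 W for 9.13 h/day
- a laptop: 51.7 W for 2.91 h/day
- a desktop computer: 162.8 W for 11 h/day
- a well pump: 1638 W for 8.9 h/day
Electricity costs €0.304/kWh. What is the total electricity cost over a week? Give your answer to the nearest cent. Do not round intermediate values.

circular saw: 1760 W × 9.13 h × 7 d = 112,482 Wh = 112.5 kWh
laptop: 51.7 W × 2.91 h × 7 d = 1,053 Wh = 1.053 kWh
desktop computer: 162.8 W × 11 h × 7 d = 12,536 Wh = 12.54 kWh
well pump: 1638 W × 8.9 h × 7 d = 102,047 Wh = 102 kWh
Total energy = 112.5 + 1.053 + 12.54 + 102 = 228.1 kWh
Cost = 228.1 kWh × €0.304 = €69.35

€69.35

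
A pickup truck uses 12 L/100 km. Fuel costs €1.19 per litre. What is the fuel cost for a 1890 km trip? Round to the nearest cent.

Fuel = 12 L/100 km × 1890 km / 100 = 226.8 L
Cost = 226.8 L × €1.19/L = €269.89

€269.89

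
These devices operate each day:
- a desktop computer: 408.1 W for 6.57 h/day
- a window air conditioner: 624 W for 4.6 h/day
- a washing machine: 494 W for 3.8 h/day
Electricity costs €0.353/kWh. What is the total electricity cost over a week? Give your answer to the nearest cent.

€18.36

desktop computer: 408.1 W × 6.57 h × 7 d = 18,769 Wh = 18.77 kWh
window air conditioner: 624 W × 4.6 h × 7 d = 20,093 Wh = 20.09 kWh
washing machine: 494 W × 3.8 h × 7 d = 13,140 Wh = 13.14 kWh
Total energy = 18.77 + 20.09 + 13.14 = 52 kWh
Cost = 52 kWh × €0.353 = €18.36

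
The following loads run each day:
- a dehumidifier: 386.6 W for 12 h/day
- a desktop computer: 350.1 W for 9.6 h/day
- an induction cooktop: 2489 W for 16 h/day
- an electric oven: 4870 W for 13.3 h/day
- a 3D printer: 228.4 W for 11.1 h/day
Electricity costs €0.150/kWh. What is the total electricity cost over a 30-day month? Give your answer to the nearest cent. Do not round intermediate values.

dehumidifier: 386.6 W × 12 h × 30 d = 139,176 Wh = 139.2 kWh
desktop computer: 350.1 W × 9.6 h × 30 d = 100,829 Wh = 100.8 kWh
induction cooktop: 2489 W × 16 h × 30 d = 1,194,720 Wh = 1,195 kWh
electric oven: 4870 W × 13.3 h × 30 d = 1,943,130 Wh = 1,943 kWh
3D printer: 228.4 W × 11.1 h × 30 d = 76,057 Wh = 76.06 kWh
Total energy = 139.2 + 100.8 + 1,195 + 1,943 + 76.06 = 3,454 kWh
Cost = 3,454 kWh × €0.150 = €518.09

€518.09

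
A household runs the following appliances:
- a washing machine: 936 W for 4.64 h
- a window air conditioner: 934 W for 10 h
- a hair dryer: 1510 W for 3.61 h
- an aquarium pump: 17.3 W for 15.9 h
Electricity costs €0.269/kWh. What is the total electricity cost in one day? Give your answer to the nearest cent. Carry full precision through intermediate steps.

washing machine: 936 W × 4.64 h = 4,343 Wh = 4.343 kWh
window air conditioner: 934 W × 10 h = 9,340 Wh = 9.34 kWh
hair dryer: 1510 W × 3.61 h = 5,451 Wh = 5.451 kWh
aquarium pump: 17.3 W × 15.9 h = 275 Wh = 0.2751 kWh
Total energy = 4.343 + 9.34 + 5.451 + 0.2751 = 19.41 kWh
Cost = 19.41 kWh × €0.269 = €5.22

€5.22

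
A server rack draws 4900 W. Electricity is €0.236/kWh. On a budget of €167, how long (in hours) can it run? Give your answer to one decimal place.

Energy budget = €167 / €0.236 per kWh = 707.6 kWh = 707,627 Wh
Runtime = 707,627 Wh / 4900 W = 144.4 h

144.4 h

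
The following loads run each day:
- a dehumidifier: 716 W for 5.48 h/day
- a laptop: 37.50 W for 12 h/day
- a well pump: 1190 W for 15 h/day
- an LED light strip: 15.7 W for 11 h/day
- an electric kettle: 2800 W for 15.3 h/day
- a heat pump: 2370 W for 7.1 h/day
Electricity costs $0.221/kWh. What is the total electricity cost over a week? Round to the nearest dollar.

$127

dehumidifier: 716 W × 5.48 h × 7 d = 27,466 Wh = 27.47 kWh
laptop: 37.50 W × 12 h × 7 d = 3,150 Wh = 3.15 kWh
well pump: 1190 W × 15 h × 7 d = 124,950 Wh = 125 kWh
LED light strip: 15.7 W × 11 h × 7 d = 1,209 Wh = 1.209 kWh
electric kettle: 2800 W × 15.3 h × 7 d = 299,880 Wh = 299.9 kWh
heat pump: 2370 W × 7.1 h × 7 d = 117,789 Wh = 117.8 kWh
Total energy = 27.47 + 3.15 + 125 + 1.209 + 299.9 + 117.8 = 574.4 kWh
Cost = 574.4 kWh × $0.221 = $126.95 ≈ $127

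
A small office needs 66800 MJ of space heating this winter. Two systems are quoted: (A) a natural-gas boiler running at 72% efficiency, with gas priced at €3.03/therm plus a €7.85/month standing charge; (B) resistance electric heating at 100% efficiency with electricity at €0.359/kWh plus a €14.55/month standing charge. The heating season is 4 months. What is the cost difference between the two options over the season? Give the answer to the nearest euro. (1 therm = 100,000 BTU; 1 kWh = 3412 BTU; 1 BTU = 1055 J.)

Heat load = 66800 MJ = 66,800,000,000 J / 1055 = 63,317,536 BTU
Gas: input = 63,317,536 / 0.72 = 87,941,022 BTU = 879.4 therm → 879.4 × €3.03 = €2,664.61; + 4 × €7.85 standing = €2,696.01
Electric: 63,317,536 BTU / 3412 = 18,560 kWh → × €0.359 = €6,662.07; + 4 × €14.55 standing = €6,720.27
Difference = |€2,696.01 − €6,720.27| = €4,024.26 ≈ €4024

€4024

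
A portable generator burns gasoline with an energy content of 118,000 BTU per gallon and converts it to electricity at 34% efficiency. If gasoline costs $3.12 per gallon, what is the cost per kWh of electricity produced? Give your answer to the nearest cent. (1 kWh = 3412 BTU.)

$0.27

Electrical output per gallon = 118,000 BTU × 0.34 / 3412 BTU/kWh = 11.76 kWh
Cost per kWh = $3.12 / 11.76 kWh = $0.265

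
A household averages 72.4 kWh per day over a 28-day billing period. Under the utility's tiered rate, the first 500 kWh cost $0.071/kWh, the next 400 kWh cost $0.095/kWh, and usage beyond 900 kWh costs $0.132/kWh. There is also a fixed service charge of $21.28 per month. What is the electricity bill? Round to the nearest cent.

Usage = 72.4 kWh/day × 28 days = 2027.2 kWh
First 500 kWh × $0.071 = $35.50
Next 400 kWh × $0.095 = $38.00
Remaining 1127.2 kWh × $0.132 = $148.79
Energy charge = $222.29; + service $21.28 = $243.57

$243.57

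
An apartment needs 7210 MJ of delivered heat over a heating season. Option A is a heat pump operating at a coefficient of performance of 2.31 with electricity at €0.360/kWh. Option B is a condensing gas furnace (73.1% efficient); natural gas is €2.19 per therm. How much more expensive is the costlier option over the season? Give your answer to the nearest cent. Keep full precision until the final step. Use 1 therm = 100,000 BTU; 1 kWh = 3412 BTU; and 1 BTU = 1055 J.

Heat load = 7210 MJ = 7,210,000,000 J / 1055 = 6,834,123 BTU
Gas: input = 6,834,123 / 0.731 = 9,349,006 BTU = 93.49 therm → 93.49 × €2.19 = €204.74
Heat pump: 6,834,123 BTU / 3412 = 2,003 kWh heat; / 2.31 = 867.1 kWh in → × €0.360 = €312.15
Difference = |€204.74 − €312.15| = €107.41

€107.41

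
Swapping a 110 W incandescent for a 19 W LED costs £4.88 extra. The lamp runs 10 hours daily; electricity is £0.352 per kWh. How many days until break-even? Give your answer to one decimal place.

Power saved = 110 − 19 = 91 W
Daily energy saved = 91 W × 10 h = 910 Wh = 0.91 kWh
Daily savings = 0.91 × £0.352 = £0.3203
Payback = £4.88 / £0.3203 per day = 15.23 days

15.2 days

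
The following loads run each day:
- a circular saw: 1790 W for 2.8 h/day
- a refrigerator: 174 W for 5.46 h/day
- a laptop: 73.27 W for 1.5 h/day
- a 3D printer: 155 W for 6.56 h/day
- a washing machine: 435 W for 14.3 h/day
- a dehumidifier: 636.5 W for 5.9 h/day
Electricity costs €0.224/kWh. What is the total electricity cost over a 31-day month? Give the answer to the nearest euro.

€118

circular saw: 1790 W × 2.8 h × 31 d = 155,372 Wh = 155.4 kWh
refrigerator: 174 W × 5.46 h × 31 d = 29,451 Wh = 29.45 kWh
laptop: 73.27 W × 1.5 h × 31 d = 3,407 Wh = 3.407 kWh
3D printer: 155 W × 6.56 h × 31 d = 31,521 Wh = 31.52 kWh
washing machine: 435 W × 14.3 h × 31 d = 192,836 Wh = 192.8 kWh
dehumidifier: 636.5 W × 5.9 h × 31 d = 116,416 Wh = 116.4 kWh
Total energy = 155.4 + 29.45 + 3.407 + 31.52 + 192.8 + 116.4 = 529 kWh
Cost = 529 kWh × €0.224 = €118.50 ≈ €118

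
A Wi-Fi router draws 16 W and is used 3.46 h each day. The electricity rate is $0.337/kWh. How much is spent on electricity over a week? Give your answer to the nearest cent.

Energy = 16 W × 3.46 h/day × 7 days = 388 Wh = 0.3875 kWh
Cost = 0.3875 kWh × $0.337/kWh = $0.13

$0.13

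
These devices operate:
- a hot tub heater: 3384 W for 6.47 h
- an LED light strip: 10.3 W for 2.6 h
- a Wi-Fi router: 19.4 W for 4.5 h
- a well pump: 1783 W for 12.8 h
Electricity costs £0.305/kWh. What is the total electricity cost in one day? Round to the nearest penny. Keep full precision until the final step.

hot tub heater: 3384 W × 6.47 h = 21,894 Wh = 21.89 kWh
LED light strip: 10.3 W × 2.6 h = 27 Wh = 0.02678 kWh
Wi-Fi router: 19.4 W × 4.5 h = 87 Wh = 0.0873 kWh
well pump: 1783 W × 12.8 h = 22,822 Wh = 22.82 kWh
Total energy = 21.89 + 0.02678 + 0.0873 + 22.82 = 44.83 kWh
Cost = 44.83 kWh × £0.305 = £13.67

£13.67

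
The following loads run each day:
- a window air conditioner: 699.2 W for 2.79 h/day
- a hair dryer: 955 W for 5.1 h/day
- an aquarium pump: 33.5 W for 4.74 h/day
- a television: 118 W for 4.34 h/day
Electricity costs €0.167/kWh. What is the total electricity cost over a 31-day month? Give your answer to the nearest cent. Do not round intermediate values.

window air conditioner: 699.2 W × 2.79 h × 31 d = 60,474 Wh = 60.47 kWh
hair dryer: 955 W × 5.1 h × 31 d = 150,986 Wh = 151 kWh
aquarium pump: 33.5 W × 4.74 h × 31 d = 4,922 Wh = 4.922 kWh
television: 118 W × 4.34 h × 31 d = 15,876 Wh = 15.88 kWh
Total energy = 60.47 + 151 + 4.922 + 15.88 = 232.3 kWh
Cost = 232.3 kWh × €0.167 = €38.79

€38.79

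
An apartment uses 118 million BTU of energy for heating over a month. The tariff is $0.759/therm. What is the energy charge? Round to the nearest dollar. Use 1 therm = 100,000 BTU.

$896

118 million BTU × (10 therm/million BTU) = 1,180 therm
Cost = 1,180 therm × $0.759/therm = $895.62 ≈ $896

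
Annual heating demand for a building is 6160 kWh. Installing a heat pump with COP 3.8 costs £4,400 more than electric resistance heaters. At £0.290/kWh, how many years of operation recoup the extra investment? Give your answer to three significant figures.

3.34 years

Resistance: 6160 kWh × £0.290 = £1,786.40/yr
Heat pump: 6160 / 3.8 = 1621 kWh in → × £0.290 = £470.11/yr
Annual savings = £1,316.29
Payback = £4,400 / £1,316.29 = 3.34 years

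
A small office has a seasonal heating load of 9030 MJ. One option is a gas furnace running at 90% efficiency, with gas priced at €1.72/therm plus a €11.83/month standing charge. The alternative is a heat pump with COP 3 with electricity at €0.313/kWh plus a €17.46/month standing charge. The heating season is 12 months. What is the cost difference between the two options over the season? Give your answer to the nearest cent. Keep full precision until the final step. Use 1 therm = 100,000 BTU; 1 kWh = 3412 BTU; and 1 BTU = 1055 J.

€165.71

Heat load = 9030 MJ = 9,030,000,000 J / 1055 = 8,559,242 BTU
Gas: input = 8,559,242 / 0.90 = 9,510,269 BTU = 95.1 therm → 95.1 × €1.72 = €163.58; + 12 × €11.83 standing = €305.54
Heat pump: 8,559,242 BTU / 3412 = 2,509 kWh heat; / 3 = 836.2 kWh in → × €0.313 = €261.73; + 12 × €17.46 standing = €471.25
Difference = |€305.54 − €471.25| = €165.71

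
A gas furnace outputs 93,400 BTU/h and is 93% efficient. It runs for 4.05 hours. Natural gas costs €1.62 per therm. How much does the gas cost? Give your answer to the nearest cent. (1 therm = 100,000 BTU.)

€6.59

Heat delivered = 93,400 BTU/h × 4.05 h = 378,270 BTU
Gas input = 378,270 / 0.93 = 406,742 BTU
= 406,742 / 100,000 = 4.067 therm
Cost = 4.067 × €1.62/therm = €6.59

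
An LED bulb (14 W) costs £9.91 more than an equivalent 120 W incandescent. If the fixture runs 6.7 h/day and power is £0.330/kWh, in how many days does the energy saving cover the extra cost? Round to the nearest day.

42 days

Power saved = 120 − 14 = 106 W
Daily energy saved = 106 W × 6.7 h = 710.2 Wh = 0.7102 kWh
Daily savings = 0.7102 × £0.330 = £0.2344
Payback = £9.91 / £0.2344 per day = 42.28 days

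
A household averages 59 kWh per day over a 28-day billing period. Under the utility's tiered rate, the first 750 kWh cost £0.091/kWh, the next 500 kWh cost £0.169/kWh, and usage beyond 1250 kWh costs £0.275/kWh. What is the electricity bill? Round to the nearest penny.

Usage = 59 kWh/day × 28 days = 1652 kWh
First 750 kWh × £0.091 = £68.25
Next 500 kWh × £0.169 = £84.50
Remaining 402 kWh × £0.275 = £110.55
Total = £263.30

£263.30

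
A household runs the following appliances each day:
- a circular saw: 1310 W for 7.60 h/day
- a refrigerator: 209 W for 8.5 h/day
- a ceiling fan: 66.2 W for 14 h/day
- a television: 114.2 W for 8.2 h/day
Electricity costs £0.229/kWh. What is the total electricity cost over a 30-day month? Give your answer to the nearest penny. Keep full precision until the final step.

circular saw: 1310 W × 7.60 h × 30 d = 298,680 Wh = 298.7 kWh
refrigerator: 209 W × 8.5 h × 30 d = 53,295 Wh = 53.3 kWh
ceiling fan: 66.2 W × 14 h × 30 d = 27,804 Wh = 27.8 kWh
television: 114.2 W × 8.2 h × 30 d = 28,093 Wh = 28.09 kWh
Total energy = 298.7 + 53.3 + 27.8 + 28.09 = 407.9 kWh
Cost = 407.9 kWh × £0.229 = £93.40

£93.40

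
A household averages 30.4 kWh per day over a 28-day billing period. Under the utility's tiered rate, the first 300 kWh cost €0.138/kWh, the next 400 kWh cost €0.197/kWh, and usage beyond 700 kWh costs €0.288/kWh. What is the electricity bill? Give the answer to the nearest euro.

Usage = 30.4 kWh/day × 28 days = 851.2 kWh
First 300 kWh × €0.138 = €41.40
Next 400 kWh × €0.197 = €78.80
Remaining 151.2 kWh × €0.288 = €43.55
Total = €163.75 ≈ €164

€164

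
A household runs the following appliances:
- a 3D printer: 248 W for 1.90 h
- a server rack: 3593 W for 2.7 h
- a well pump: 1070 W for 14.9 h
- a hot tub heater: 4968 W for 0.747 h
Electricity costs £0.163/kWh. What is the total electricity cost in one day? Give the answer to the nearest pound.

£5

3D printer: 248 W × 1.90 h = 471 Wh = 0.4712 kWh
server rack: 3593 W × 2.7 h = 9,701 Wh = 9.701 kWh
well pump: 1070 W × 14.9 h = 15,943 Wh = 15.94 kWh
hot tub heater: 4968 W × 0.747 h = 3,711 Wh = 3.711 kWh
Total energy = 0.4712 + 9.701 + 15.94 + 3.711 = 29.83 kWh
Cost = 29.83 kWh × £0.163 = £4.86 ≈ £5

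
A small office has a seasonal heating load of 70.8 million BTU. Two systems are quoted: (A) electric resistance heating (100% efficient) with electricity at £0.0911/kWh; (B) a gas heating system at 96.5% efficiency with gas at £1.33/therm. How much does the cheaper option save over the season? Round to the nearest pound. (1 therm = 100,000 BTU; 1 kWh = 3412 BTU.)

Heat load = 70.8 × 10⁶ BTU = 70,800,000 BTU
Gas: input = 70,800,000 / 0.965 = 73,367,876 BTU = 733.7 therm → 733.7 × £1.33 = £975.79
Electric: 70,800,000 BTU / 3412 = 20,750 kWh → × £0.0911 = £1,890.35
Difference = |£975.79 − £1,890.35| = £914.56 ≈ £915

£915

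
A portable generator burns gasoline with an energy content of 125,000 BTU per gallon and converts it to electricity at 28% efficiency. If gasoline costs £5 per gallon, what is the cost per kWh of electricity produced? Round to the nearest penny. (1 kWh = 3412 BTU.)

Electrical output per gallon = 125,000 BTU × 0.28 / 3412 BTU/kWh = 10.26 kWh
Cost per kWh = £5 / 10.26 kWh = £0.487

£0.49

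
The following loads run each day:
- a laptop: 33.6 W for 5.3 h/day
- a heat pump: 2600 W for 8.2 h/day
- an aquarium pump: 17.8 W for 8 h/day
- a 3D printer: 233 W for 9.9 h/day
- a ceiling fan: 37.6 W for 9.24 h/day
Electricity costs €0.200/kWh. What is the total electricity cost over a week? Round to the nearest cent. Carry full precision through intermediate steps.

€34.01

laptop: 33.6 W × 5.3 h × 7 d = 1,247 Wh = 1.247 kWh
heat pump: 2600 W × 8.2 h × 7 d = 149,240 Wh = 149.2 kWh
aquarium pump: 17.8 W × 8 h × 7 d = 997 Wh = 0.9968 kWh
3D printer: 233 W × 9.9 h × 7 d = 16,147 Wh = 16.15 kWh
ceiling fan: 37.6 W × 9.24 h × 7 d = 2,432 Wh = 2.432 kWh
Total energy = 1.247 + 149.2 + 0.9968 + 16.15 + 2.432 = 170.1 kWh
Cost = 170.1 kWh × €0.200 = €34.01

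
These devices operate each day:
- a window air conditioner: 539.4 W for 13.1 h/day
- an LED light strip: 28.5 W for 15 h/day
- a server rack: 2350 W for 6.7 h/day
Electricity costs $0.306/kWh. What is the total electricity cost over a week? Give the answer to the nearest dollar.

window air conditioner: 539.4 W × 13.1 h × 7 d = 49,463 Wh = 49.46 kWh
LED light strip: 28.5 W × 15 h × 7 d = 2,992 Wh = 2.993 kWh
server rack: 2350 W × 6.7 h × 7 d = 110,215 Wh = 110.2 kWh
Total energy = 49.46 + 2.993 + 110.2 = 162.7 kWh
Cost = 162.7 kWh × $0.306 = $49.78 ≈ $50

$50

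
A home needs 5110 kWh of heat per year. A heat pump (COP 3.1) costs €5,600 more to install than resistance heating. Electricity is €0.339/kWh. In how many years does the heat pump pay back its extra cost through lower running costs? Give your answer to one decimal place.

Resistance: 5110 kWh × €0.339 = €1,732.29/yr
Heat pump: 5110 / 3.1 = 1648 kWh in → × €0.339 = €558.80/yr
Annual savings = €1,173.49
Payback = €5,600 / €1,173.49 = 4.77 years

4.8 years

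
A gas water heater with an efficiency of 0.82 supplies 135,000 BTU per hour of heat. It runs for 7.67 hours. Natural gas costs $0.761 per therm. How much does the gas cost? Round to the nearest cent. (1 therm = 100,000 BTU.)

$9.61

Heat delivered = 135,000 BTU/h × 7.67 h = 1,035,450 BTU
Gas input = 1,035,450 / 0.82 = 1,262,744 BTU
= 1,262,744 / 100,000 = 12.63 therm
Cost = 12.63 × $0.761/therm = $9.61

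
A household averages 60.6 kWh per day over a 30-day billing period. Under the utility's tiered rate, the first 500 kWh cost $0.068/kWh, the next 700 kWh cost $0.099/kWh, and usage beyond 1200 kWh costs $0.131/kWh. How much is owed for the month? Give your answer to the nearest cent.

Usage = 60.6 kWh/day × 30 days = 1818 kWh
First 500 kWh × $0.068 = $34.00
Next 700 kWh × $0.099 = $69.30
Remaining 618 kWh × $0.131 = $80.96
Total = $184.26

$184.26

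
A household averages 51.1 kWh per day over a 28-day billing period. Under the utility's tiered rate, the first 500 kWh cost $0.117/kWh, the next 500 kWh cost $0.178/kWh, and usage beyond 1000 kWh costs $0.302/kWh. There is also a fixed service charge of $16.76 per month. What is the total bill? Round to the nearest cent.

$294.36

Usage = 51.1 kWh/day × 28 days = 1430.8 kWh
First 500 kWh × $0.117 = $58.50
Next 500 kWh × $0.178 = $89.00
Remaining 430.8 kWh × $0.302 = $130.10
Energy charge = $277.60; + service $16.76 = $294.36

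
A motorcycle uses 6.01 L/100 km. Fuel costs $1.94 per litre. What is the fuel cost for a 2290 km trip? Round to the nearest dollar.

$267

Fuel = 6.01 L/100 km × 2290 km / 100 = 137.6 L
Cost = 137.6 L × $1.94/L = $267.00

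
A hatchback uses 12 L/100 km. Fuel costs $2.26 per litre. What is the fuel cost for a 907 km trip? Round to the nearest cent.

Fuel = 12 L/100 km × 907 km / 100 = 108.8 L
Cost = 108.8 L × $2.26/L = $245.98

$245.98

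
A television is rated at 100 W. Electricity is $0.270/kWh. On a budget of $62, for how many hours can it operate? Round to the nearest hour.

Energy budget = $62 / $0.270 per kWh = 229.6 kWh = 229,630 Wh
Runtime = 229,630 Wh / 100 W = 2,296 h

2296 h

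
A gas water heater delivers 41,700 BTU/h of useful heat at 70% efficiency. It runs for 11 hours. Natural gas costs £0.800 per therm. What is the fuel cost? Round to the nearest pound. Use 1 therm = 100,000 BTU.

£5

Heat delivered = 41,700 BTU/h × 11 h = 458,700 BTU
Gas input = 458,700 / 0.70 = 655,286 BTU
= 655,286 / 100,000 = 6.553 therm
Cost = 6.553 × £0.800/therm = £5.24 ≈ £5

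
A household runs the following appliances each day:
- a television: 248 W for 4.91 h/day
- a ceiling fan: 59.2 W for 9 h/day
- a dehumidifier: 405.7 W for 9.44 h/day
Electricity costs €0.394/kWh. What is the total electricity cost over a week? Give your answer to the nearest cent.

television: 248 W × 4.91 h × 7 d = 8,524 Wh = 8.524 kWh
ceiling fan: 59.2 W × 9 h × 7 d = 3,730 Wh = 3.73 kWh
dehumidifier: 405.7 W × 9.44 h × 7 d = 26,809 Wh = 26.81 kWh
Total energy = 8.524 + 3.73 + 26.81 = 39.06 kWh
Cost = 39.06 kWh × €0.394 = €15.39

€15.39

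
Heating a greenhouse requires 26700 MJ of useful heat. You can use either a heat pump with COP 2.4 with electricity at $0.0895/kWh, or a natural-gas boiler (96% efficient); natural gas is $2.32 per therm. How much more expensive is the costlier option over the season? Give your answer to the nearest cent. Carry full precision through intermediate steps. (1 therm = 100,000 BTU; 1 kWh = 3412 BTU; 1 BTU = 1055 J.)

Heat load = 26700 MJ = 26,700,000,000 J / 1055 = 25,308,057 BTU
Gas: input = 25,308,057 / 0.96 = 26,362,559 BTU = 263.6 therm → 263.6 × $2.32 = $611.61
Heat pump: 25,308,057 BTU / 3412 = 7,417 kWh heat; / 2.4 = 3,091 kWh in → × $0.0895 = $276.61
Difference = |$611.61 − $276.61| = $335.01

$335.01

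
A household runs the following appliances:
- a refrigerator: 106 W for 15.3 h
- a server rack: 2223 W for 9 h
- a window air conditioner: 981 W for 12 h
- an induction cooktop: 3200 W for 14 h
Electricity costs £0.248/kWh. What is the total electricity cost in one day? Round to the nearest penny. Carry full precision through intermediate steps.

£19.39

refrigerator: 106 W × 15.3 h = 1,622 Wh = 1.622 kWh
server rack: 2223 W × 9 h = 20,007 Wh = 20.01 kWh
window air conditioner: 981 W × 12 h = 11,772 Wh = 11.77 kWh
induction cooktop: 3200 W × 14 h = 44,800 Wh = 44.8 kWh
Total energy = 1.622 + 20.01 + 11.77 + 44.8 = 78.2 kWh
Cost = 78.2 kWh × £0.248 = £19.39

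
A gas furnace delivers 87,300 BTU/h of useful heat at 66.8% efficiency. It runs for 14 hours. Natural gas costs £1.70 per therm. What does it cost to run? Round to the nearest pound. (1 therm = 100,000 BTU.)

£31

Heat delivered = 87,300 BTU/h × 14 h = 1,222,200 BTU
Gas input = 1,222,200 / 0.668 = 1,829,641 BTU
= 1,829,641 / 100,000 = 18.3 therm
Cost = 18.3 × £1.70/therm = £31.10 ≈ £31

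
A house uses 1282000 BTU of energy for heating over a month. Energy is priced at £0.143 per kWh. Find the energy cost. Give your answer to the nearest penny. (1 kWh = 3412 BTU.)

£53.73

1282000 BTU × (0.00029308 kWh/BTU) = 375.7 kWh
Cost = 375.7 kWh × £0.143/kWh = £53.73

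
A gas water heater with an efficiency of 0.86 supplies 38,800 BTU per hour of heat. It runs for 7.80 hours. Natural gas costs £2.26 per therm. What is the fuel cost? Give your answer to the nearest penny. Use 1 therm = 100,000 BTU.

£7.95

Heat delivered = 38,800 BTU/h × 7.80 h = 302,640 BTU
Gas input = 302,640 / 0.86 = 351,907 BTU
= 351,907 / 100,000 = 3.519 therm
Cost = 3.519 × £2.26/therm = £7.95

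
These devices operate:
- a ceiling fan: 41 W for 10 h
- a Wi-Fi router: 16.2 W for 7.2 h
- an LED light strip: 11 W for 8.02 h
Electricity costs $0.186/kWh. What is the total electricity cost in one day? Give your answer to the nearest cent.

ceiling fan: 41 W × 10 h = 410 Wh = 0.41 kWh
Wi-Fi router: 16.2 W × 7.2 h = 117 Wh = 0.1166 kWh
LED light strip: 11 W × 8.02 h = 88 Wh = 0.08822 kWh
Total energy = 0.41 + 0.1166 + 0.08822 = 0.6149 kWh
Cost = 0.6149 kWh × $0.186 = $0.11

$0.11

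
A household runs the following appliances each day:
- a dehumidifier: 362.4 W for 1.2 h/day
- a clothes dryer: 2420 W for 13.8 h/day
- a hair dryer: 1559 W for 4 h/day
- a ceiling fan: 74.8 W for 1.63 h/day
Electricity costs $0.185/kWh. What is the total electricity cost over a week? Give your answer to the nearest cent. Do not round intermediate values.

dehumidifier: 362.4 W × 1.2 h × 7 d = 3,044 Wh = 3.044 kWh
clothes dryer: 2420 W × 13.8 h × 7 d = 233,772 Wh = 233.8 kWh
hair dryer: 1559 W × 4 h × 7 d = 43,652 Wh = 43.65 kWh
ceiling fan: 74.8 W × 1.63 h × 7 d = 853 Wh = 0.8535 kWh
Total energy = 3.044 + 233.8 + 43.65 + 0.8535 = 281.3 kWh
Cost = 281.3 kWh × $0.185 = $52.04

$52.04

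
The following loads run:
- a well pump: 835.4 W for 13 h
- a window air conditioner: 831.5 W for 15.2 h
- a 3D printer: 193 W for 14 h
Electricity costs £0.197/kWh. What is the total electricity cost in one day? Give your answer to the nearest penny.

well pump: 835.4 W × 13 h = 10,860 Wh = 10.86 kWh
window air conditioner: 831.5 W × 15.2 h = 12,639 Wh = 12.64 kWh
3D printer: 193 W × 14 h = 2,702 Wh = 2.702 kWh
Total energy = 10.86 + 12.64 + 2.702 = 26.2 kWh
Cost = 26.2 kWh × £0.197 = £5.16

£5.16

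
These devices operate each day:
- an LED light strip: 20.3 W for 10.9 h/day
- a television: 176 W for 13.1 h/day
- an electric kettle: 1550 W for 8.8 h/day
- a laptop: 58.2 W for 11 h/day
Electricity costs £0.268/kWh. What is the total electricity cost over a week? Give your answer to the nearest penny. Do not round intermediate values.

LED light strip: 20.3 W × 10.9 h × 7 d = 1,549 Wh = 1.549 kWh
television: 176 W × 13.1 h × 7 d = 16,139 Wh = 16.14 kWh
electric kettle: 1550 W × 8.8 h × 7 d = 95,480 Wh = 95.48 kWh
laptop: 58.2 W × 11 h × 7 d = 4,481 Wh = 4.481 kWh
Total energy = 1.549 + 16.14 + 95.48 + 4.481 = 117.6 kWh
Cost = 117.6 kWh × £0.268 = £31.53

£31.53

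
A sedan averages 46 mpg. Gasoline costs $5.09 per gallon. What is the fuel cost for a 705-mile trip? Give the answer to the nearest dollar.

$78

Fuel = 705 mi / 46 mpg = 15.33 gal
Cost = 15.33 gal × $5.09/gal = $78.01 ≈ $78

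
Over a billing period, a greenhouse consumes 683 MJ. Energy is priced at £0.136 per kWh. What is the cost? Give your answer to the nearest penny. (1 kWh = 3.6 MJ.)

683 MJ × (0.27778 kWh/MJ) = 189.7 kWh
Cost = 189.7 kWh × £0.136/kWh = £25.80

£25.80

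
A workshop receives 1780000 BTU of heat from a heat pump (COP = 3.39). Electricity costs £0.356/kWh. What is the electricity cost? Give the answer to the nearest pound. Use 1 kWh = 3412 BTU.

Heat delivered = 1,780,000 BTU / 3412 = 521.7 kWh
Electrical input = 521.7 kWh / 3.39 = 153.9 kWh
Cost = 153.9 × £0.356/kWh = £54.78 ≈ £55

£55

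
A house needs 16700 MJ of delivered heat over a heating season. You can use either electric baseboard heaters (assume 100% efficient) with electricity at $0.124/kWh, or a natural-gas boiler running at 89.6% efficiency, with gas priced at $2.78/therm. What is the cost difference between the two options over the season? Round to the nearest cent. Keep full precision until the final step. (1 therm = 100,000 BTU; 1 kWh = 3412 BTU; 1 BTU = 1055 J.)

$84.14

Heat load = 16700 MJ = 16,700,000,000 J / 1055 = 15,829,384 BTU
Gas: input = 15,829,384 / 0.896 = 17,666,723 BTU = 176.7 therm → 176.7 × $2.78 = $491.13
Electric: 15,829,384 BTU / 3412 = 4,639 kWh → × $0.124 = $575.28
Difference = |$491.13 − $575.28| = $84.14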